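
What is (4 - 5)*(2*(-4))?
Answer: 8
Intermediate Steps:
(4 - 5)*(2*(-4)) = -1*(-8) = 8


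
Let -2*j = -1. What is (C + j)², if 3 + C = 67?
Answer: 16641/4 ≈ 4160.3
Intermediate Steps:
C = 64 (C = -3 + 67 = 64)
j = ½ (j = -½*(-1) = ½ ≈ 0.50000)
(C + j)² = (64 + ½)² = (129/2)² = 16641/4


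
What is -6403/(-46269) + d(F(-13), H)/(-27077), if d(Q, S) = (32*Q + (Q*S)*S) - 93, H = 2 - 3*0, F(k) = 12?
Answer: 157688840/1252825713 ≈ 0.12587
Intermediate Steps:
H = 2 (H = 2 + 0 = 2)
d(Q, S) = -93 + 32*Q + Q*S**2 (d(Q, S) = (32*Q + Q*S**2) - 93 = -93 + 32*Q + Q*S**2)
-6403/(-46269) + d(F(-13), H)/(-27077) = -6403/(-46269) + (-93 + 32*12 + 12*2**2)/(-27077) = -6403*(-1/46269) + (-93 + 384 + 12*4)*(-1/27077) = 6403/46269 + (-93 + 384 + 48)*(-1/27077) = 6403/46269 + 339*(-1/27077) = 6403/46269 - 339/27077 = 157688840/1252825713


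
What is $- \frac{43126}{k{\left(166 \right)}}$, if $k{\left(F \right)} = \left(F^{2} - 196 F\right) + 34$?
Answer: $\frac{21563}{2473} \approx 8.7194$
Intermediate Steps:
$k{\left(F \right)} = 34 + F^{2} - 196 F$
$- \frac{43126}{k{\left(166 \right)}} = - \frac{43126}{34 + 166^{2} - 32536} = - \frac{43126}{34 + 27556 - 32536} = - \frac{43126}{-4946} = - \frac{43126 \left(-1\right)}{4946} = \left(-1\right) \left(- \frac{21563}{2473}\right) = \frac{21563}{2473}$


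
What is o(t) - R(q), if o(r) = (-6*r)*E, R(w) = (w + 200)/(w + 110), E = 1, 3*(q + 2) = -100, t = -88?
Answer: 58889/112 ≈ 525.79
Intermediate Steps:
q = -106/3 (q = -2 + (⅓)*(-100) = -2 - 100/3 = -106/3 ≈ -35.333)
R(w) = (200 + w)/(110 + w)
o(r) = -6*r (o(r) = -6*r*1 = -6*r)
o(t) - R(q) = -6*(-88) - (200 - 106/3)/(110 - 106/3) = 528 - 494/(224/3*3) = 528 - 3*494/(224*3) = 528 - 1*247/112 = 528 - 247/112 = 58889/112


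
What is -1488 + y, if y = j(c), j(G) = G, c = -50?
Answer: -1538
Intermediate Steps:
y = -50
-1488 + y = -1488 - 50 = -1538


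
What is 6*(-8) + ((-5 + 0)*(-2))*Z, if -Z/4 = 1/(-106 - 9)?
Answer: -1096/23 ≈ -47.652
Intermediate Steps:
Z = 4/115 (Z = -4/(-106 - 9) = -4/(-115) = -4*(-1/115) = 4/115 ≈ 0.034783)
6*(-8) + ((-5 + 0)*(-2))*Z = 6*(-8) + ((-5 + 0)*(-2))*(4/115) = -48 - 5*(-2)*(4/115) = -48 + 10*(4/115) = -48 + 8/23 = -1096/23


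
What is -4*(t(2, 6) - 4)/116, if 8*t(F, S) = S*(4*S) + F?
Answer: -57/116 ≈ -0.49138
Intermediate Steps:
t(F, S) = S²/2 + F/8 (t(F, S) = (S*(4*S) + F)/8 = (4*S² + F)/8 = (F + 4*S²)/8 = S²/2 + F/8)
-4*(t(2, 6) - 4)/116 = -4*(((½)*6² + (⅛)*2) - 4)/116 = -4*(((½)*36 + ¼) - 4)*(1/116) = -4*((18 + ¼) - 4)*(1/116) = -4*(73/4 - 4)*(1/116) = -4*57/4*(1/116) = -57*1/116 = -57/116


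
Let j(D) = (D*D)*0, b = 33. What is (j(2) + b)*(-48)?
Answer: -1584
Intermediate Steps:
j(D) = 0 (j(D) = D**2*0 = 0)
(j(2) + b)*(-48) = (0 + 33)*(-48) = 33*(-48) = -1584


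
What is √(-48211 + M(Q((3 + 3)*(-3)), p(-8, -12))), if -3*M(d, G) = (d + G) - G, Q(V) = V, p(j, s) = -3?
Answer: I*√48205 ≈ 219.56*I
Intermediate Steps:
M(d, G) = -d/3 (M(d, G) = -((d + G) - G)/3 = -((G + d) - G)/3 = -d/3)
√(-48211 + M(Q((3 + 3)*(-3)), p(-8, -12))) = √(-48211 - (3 + 3)*(-3)/3) = √(-48211 - 2*(-3)) = √(-48211 - ⅓*(-18)) = √(-48211 + 6) = √(-48205) = I*√48205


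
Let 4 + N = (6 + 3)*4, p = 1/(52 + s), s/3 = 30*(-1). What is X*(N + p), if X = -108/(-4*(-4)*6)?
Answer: -10935/304 ≈ -35.970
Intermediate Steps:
s = -90 (s = 3*(30*(-1)) = 3*(-30) = -90)
p = -1/38 (p = 1/(52 - 90) = 1/(-38) = -1/38 ≈ -0.026316)
X = -9/8 (X = -108/(16*6) = -108/96 = -108*1/96 = -9/8 ≈ -1.1250)
N = 32 (N = -4 + (6 + 3)*4 = -4 + 9*4 = -4 + 36 = 32)
X*(N + p) = -9*(32 - 1/38)/8 = -9/8*1215/38 = -10935/304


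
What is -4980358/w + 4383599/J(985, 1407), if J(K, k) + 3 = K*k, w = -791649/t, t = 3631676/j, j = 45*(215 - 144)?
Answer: 2786420081398278509/389484705647340 ≈ 7154.1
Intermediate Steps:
j = 3195 (j = 45*71 = 3195)
t = 3631676/3195 ≈ 1136.7
w = -2529318555/3631676 (w = -791649/3631676/3195 = -791649*3195/3631676 = -2529318555/3631676 ≈ -696.46)
J(K, k) = -3 + K*k
-4980358/w + 4383599/J(985, 1407) = -4980358/(-2529318555/3631676) + 4383599/(-3 + 985*1407) = -4980358*(-3631676/2529318555) + 4383599/(-3 + 1385895) = 18087046620008/2529318555 + 4383599/1385892 = 2786420081398278509/389484705647340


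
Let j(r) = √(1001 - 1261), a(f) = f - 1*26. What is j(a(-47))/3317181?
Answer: 2*I*√65/3317181 ≈ 4.8609e-6*I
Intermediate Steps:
a(f) = -26 + f (a(f) = f - 26 = -26 + f)
j(r) = 2*I*√65 (j(r) = √(-260) = 2*I*√65)
j(a(-47))/3317181 = (2*I*√65)/3317181 = (2*I*√65)*(1/3317181) = 2*I*√65/3317181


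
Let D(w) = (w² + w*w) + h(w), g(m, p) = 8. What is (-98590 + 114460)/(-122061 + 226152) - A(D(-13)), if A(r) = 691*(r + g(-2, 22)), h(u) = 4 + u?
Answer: -8079781009/34697 ≈ -2.3287e+5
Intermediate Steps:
D(w) = 4 + w + 2*w² (D(w) = (w² + w*w) + (4 + w) = (w² + w²) + (4 + w) = 2*w² + (4 + w) = 4 + w + 2*w²)
A(r) = 5528 + 691*r (A(r) = 691*(r + 8) = 691*(8 + r) = 5528 + 691*r)
(-98590 + 114460)/(-122061 + 226152) - A(D(-13)) = (-98590 + 114460)/(-122061 + 226152) - (5528 + 691*(4 - 13 + 2*(-13)²)) = 15870/104091 - (5528 + 691*(4 - 13 + 2*169)) = 15870*(1/104091) - (5528 + 691*(4 - 13 + 338)) = 5290/34697 - (5528 + 691*329) = 5290/34697 - (5528 + 227339) = 5290/34697 - 1*232867 = 5290/34697 - 232867 = -8079781009/34697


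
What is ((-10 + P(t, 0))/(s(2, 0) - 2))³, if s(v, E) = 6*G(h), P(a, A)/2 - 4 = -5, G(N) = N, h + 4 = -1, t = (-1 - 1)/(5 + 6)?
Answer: 27/512 ≈ 0.052734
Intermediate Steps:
t = -2/11 ≈ -0.18182
h = -5 (h = -4 - 1 = -5)
P(a, A) = -2 (P(a, A) = 8 + 2*(-5) = 8 - 10 = -2)
s(v, E) = -30 (s(v, E) = 6*(-5) = -30)
((-10 + P(t, 0))/(s(2, 0) - 2))³ = ((-10 - 2)/(-30 - 2))³ = (-12/(-32))³ = (-12*(-1/32))³ = (3/8)³ = 27/512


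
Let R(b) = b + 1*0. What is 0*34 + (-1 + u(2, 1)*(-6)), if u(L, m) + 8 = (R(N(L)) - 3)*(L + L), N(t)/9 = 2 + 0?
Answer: -313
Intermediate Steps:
N(t) = 18 (N(t) = 9*(2 + 0) = 9*2 = 18)
R(b) = b (R(b) = b + 0 = b)
u(L, m) = -8 + 30*L (u(L, m) = -8 + (18 - 3)*(L + L) = -8 + 15*(2*L) = -8 + 30*L)
0*34 + (-1 + u(2, 1)*(-6)) = 0*34 + (-1 + (-8 + 30*2)*(-6)) = 0 + (-1 + (-8 + 60)*(-6)) = 0 + (-1 + 52*(-6)) = 0 + (-1 - 312) = 0 - 313 = -313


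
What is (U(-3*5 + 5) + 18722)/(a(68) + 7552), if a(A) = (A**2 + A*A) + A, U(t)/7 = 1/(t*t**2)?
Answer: 18721993/16868000 ≈ 1.1099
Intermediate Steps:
U(t) = 7/t**3 (U(t) = 7/((t*t**2)) = 7/(t**3) = 7/t**3)
a(A) = A + 2*A**2 (a(A) = (A**2 + A**2) + A = 2*A**2 + A = A + 2*A**2)
(U(-3*5 + 5) + 18722)/(a(68) + 7552) = (7/(-3*5 + 5)**3 + 18722)/(68*(1 + 2*68) + 7552) = (7/(-15 + 5)**3 + 18722)/(68*(1 + 136) + 7552) = (7/(-10)**3 + 18722)/(68*137 + 7552) = (7*(-1/1000) + 18722)/(9316 + 7552) = (-7/1000 + 18722)/16868 = (18721993/1000)*(1/16868) = 18721993/16868000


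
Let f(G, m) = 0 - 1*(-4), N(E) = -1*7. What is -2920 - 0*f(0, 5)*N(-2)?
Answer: -2920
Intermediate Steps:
N(E) = -7
f(G, m) = 4 (f(G, m) = 0 + 4 = 4)
-2920 - 0*f(0, 5)*N(-2) = -2920 - 0*4*(-7) = -2920 - 0*(-7) = -2920 - 1*0 = -2920 + 0 = -2920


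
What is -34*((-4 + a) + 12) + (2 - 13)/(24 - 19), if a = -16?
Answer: 1349/5 ≈ 269.80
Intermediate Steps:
-34*((-4 + a) + 12) + (2 - 13)/(24 - 19) = -34*((-4 - 16) + 12) + (2 - 13)/(24 - 19) = -34*(-20 + 12) - 11/5 = -34*(-8) - 11*⅕ = 272 - 11/5 = 1349/5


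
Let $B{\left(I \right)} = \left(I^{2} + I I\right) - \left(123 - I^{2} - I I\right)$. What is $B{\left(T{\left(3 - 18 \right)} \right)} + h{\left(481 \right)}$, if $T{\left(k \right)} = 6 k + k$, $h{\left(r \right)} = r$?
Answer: $44458$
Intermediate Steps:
$T{\left(k \right)} = 7 k$
$B{\left(I \right)} = -123 + 4 I^{2}$ ($B{\left(I \right)} = \left(I^{2} + I^{2}\right) + \left(\left(I^{2} + I^{2}\right) - 123\right) = 2 I^{2} + \left(2 I^{2} - 123\right) = 2 I^{2} + \left(-123 + 2 I^{2}\right) = -123 + 4 I^{2}$)
$B{\left(T{\left(3 - 18 \right)} \right)} + h{\left(481 \right)} = \left(-123 + 4 \left(7 \left(3 - 18\right)\right)^{2}\right) + 481 = \left(-123 + 4 \left(7 \left(-15\right)\right)^{2}\right) + 481 = \left(-123 + 4 \left(-105\right)^{2}\right) + 481 = \left(-123 + 4 \cdot 11025\right) + 481 = \left(-123 + 44100\right) + 481 = 43977 + 481 = 44458$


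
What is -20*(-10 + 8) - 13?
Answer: 27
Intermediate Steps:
-20*(-10 + 8) - 13 = -20*(-2) - 13 = 40 - 13 = 27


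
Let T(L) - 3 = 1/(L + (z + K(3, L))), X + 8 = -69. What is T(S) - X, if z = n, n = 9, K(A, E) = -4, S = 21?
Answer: 2081/26 ≈ 80.038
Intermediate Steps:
X = -77 (X = -8 - 69 = -77)
z = 9
T(L) = 3 + 1/(5 + L) (T(L) = 3 + 1/(L + (9 - 4)) = 3 + 1/(L + 5) = 3 + 1/(5 + L))
T(S) - X = (16 + 3*21)/(5 + 21) - 1*(-77) = (16 + 63)/26 + 77 = (1/26)*79 + 77 = 79/26 + 77 = 2081/26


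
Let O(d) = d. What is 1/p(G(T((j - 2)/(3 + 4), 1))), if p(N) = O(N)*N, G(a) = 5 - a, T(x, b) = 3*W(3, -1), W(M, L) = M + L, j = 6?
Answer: 1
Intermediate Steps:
W(M, L) = L + M
T(x, b) = 6 (T(x, b) = 3*(-1 + 3) = 3*2 = 6)
p(N) = N² (p(N) = N*N = N²)
1/p(G(T((j - 2)/(3 + 4), 1))) = 1/((5 - 1*6)²) = 1/((5 - 6)²) = 1/((-1)²) = 1/1 = 1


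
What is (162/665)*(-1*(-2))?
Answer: 324/665 ≈ 0.48722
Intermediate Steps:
(162/665)*(-1*(-2)) = (162*(1/665))*2 = (162/665)*2 = 324/665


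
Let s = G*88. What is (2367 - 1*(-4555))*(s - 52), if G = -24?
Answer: -14979208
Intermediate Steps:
s = -2112 (s = -24*88 = -2112)
(2367 - 1*(-4555))*(s - 52) = (2367 - 1*(-4555))*(-2112 - 52) = (2367 + 4555)*(-2164) = 6922*(-2164) = -14979208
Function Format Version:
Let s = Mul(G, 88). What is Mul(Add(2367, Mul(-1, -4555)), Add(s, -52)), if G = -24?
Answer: -14979208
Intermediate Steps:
s = -2112 (s = Mul(-24, 88) = -2112)
Mul(Add(2367, Mul(-1, -4555)), Add(s, -52)) = Mul(Add(2367, Mul(-1, -4555)), Add(-2112, -52)) = Mul(Add(2367, 4555), -2164) = Mul(6922, -2164) = -14979208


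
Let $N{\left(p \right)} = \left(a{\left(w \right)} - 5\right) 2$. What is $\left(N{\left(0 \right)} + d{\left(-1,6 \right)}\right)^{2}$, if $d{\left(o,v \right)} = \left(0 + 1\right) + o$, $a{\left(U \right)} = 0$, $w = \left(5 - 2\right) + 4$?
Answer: $100$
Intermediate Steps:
$w = 7$ ($w = 3 + 4 = 7$)
$d{\left(o,v \right)} = 1 + o$
$N{\left(p \right)} = -10$ ($N{\left(p \right)} = \left(0 - 5\right) 2 = \left(-5\right) 2 = -10$)
$\left(N{\left(0 \right)} + d{\left(-1,6 \right)}\right)^{2} = \left(-10 + \left(1 - 1\right)\right)^{2} = \left(-10 + 0\right)^{2} = \left(-10\right)^{2} = 100$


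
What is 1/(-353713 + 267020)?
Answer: -1/86693 ≈ -1.1535e-5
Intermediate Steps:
1/(-353713 + 267020) = 1/(-86693) = -1/86693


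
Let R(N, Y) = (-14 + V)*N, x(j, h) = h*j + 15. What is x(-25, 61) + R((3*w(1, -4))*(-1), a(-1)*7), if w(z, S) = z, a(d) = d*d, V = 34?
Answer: -1570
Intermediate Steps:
a(d) = d²
x(j, h) = 15 + h*j
R(N, Y) = 20*N (R(N, Y) = (-14 + 34)*N = 20*N)
x(-25, 61) + R((3*w(1, -4))*(-1), a(-1)*7) = (15 + 61*(-25)) + 20*((3*1)*(-1)) = (15 - 1525) + 20*(3*(-1)) = -1510 + 20*(-3) = -1510 - 60 = -1570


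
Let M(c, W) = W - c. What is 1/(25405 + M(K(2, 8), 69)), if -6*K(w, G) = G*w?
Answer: 3/76430 ≈ 3.9252e-5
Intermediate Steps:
K(w, G) = -G*w/6
1/(25405 + M(K(2, 8), 69)) = 1/(25405 + (69 - (-1)*8*2/6)) = 1/(25405 + (69 - 1*(-8/3))) = 1/(25405 + (69 + 8/3)) = 1/(25405 + 215/3) = 1/(76430/3) = 3/76430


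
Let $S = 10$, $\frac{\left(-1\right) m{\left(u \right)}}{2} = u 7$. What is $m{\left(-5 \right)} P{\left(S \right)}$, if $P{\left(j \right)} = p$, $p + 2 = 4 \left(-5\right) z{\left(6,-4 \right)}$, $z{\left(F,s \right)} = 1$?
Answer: $-1540$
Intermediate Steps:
$m{\left(u \right)} = - 14 u$ ($m{\left(u \right)} = - 2 u 7 = - 2 \cdot 7 u = - 14 u$)
$p = -22$ ($p = -2 + 4 \left(-5\right) 1 = -2 - 20 = -22$)
$P{\left(j \right)} = -22$
$m{\left(-5 \right)} P{\left(S \right)} = \left(-14\right) \left(-5\right) \left(-22\right) = 70 \left(-22\right) = -1540$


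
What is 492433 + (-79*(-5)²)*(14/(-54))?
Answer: 13309516/27 ≈ 4.9295e+5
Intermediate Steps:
492433 + (-79*(-5)²)*(14/(-54)) = 492433 + (-79*25)*(14*(-1/54)) = 492433 - 1975*(-7/27) = 492433 + 13825/27 = 13309516/27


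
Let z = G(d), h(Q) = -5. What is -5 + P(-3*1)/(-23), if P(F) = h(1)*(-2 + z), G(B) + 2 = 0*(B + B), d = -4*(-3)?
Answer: -135/23 ≈ -5.8696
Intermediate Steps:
d = 12
G(B) = -2 (G(B) = -2 + 0*(B + B) = -2 + 0*(2*B) = -2 + 0 = -2)
z = -2
P(F) = 20 (P(F) = -5*(-2 - 2) = -5*(-4) = 20)
-5 + P(-3*1)/(-23) = -5 + 20/(-23) = -5 + 20*(-1/23) = -5 - 20/23 = -135/23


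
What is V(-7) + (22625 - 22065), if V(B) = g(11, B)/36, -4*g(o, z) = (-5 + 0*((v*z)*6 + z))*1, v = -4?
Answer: 80645/144 ≈ 560.04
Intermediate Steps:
g(o, z) = 5/4 (g(o, z) = -(-5 + 0*(-4*z*6 + z))/4 = -(-5 + 0*(-24*z + z))/4 = -(-5 + 0*(-23*z))/4 = -(-5 + 0)/4 = -(-5)/4 = -¼*(-5) = 5/4)
V(B) = 5/144 (V(B) = (5/4)/36 = (5/4)*(1/36) = 5/144)
V(-7) + (22625 - 22065) = 5/144 + (22625 - 22065) = 5/144 + 560 = 80645/144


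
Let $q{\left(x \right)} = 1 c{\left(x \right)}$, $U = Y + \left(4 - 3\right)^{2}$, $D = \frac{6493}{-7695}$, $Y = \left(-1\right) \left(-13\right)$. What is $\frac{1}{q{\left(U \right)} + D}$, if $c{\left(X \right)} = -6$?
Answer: $- \frac{7695}{52663} \approx -0.14612$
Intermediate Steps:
$Y = 13$
$D = - \frac{6493}{7695}$ ($D = 6493 \left(- \frac{1}{7695}\right) = - \frac{6493}{7695} \approx -0.84379$)
$U = 14$ ($U = 13 + \left(4 - 3\right)^{2} = 13 + 1^{2} = 13 + 1 = 14$)
$q{\left(x \right)} = -6$ ($q{\left(x \right)} = 1 \left(-6\right) = -6$)
$\frac{1}{q{\left(U \right)} + D} = \frac{1}{-6 - \frac{6493}{7695}} = \frac{1}{- \frac{52663}{7695}} = - \frac{7695}{52663}$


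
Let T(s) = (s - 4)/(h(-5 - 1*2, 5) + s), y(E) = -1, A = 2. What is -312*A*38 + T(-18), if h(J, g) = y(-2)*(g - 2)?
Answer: -497930/21 ≈ -23711.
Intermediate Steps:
h(J, g) = 2 - g (h(J, g) = -(g - 2) = -(-2 + g) = 2 - g)
T(s) = (-4 + s)/(-3 + s) (T(s) = (s - 4)/((2 - 1*5) + s) = (-4 + s)/((2 - 5) + s) = (-4 + s)/(-3 + s))
-312*A*38 + T(-18) = -624*38 + (-4 - 18)/(-3 - 18) = -312*76 - 22/(-21) = -23712 - 1/21*(-22) = -23712 + 22/21 = -497930/21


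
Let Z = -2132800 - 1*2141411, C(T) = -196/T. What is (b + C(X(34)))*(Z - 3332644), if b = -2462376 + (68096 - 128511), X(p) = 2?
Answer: 19191250804095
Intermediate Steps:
Z = -4274211 (Z = -2132800 - 2141411 = -4274211)
b = -2522791 (b = -2462376 - 60415 = -2522791)
(b + C(X(34)))*(Z - 3332644) = (-2522791 - 196/2)*(-4274211 - 3332644) = (-2522791 - 196*½)*(-7606855) = (-2522791 - 98)*(-7606855) = -2522889*(-7606855) = 19191250804095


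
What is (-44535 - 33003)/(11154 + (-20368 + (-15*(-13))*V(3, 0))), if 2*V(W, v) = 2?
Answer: 77538/9019 ≈ 8.5972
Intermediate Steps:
V(W, v) = 1 (V(W, v) = (1/2)*2 = 1)
(-44535 - 33003)/(11154 + (-20368 + (-15*(-13))*V(3, 0))) = (-44535 - 33003)/(11154 + (-20368 - 15*(-13)*1)) = -77538/(11154 + (-20368 + 195*1)) = -77538/(11154 + (-20368 + 195)) = -77538/(11154 - 20173) = -77538/(-9019) = -77538*(-1/9019) = 77538/9019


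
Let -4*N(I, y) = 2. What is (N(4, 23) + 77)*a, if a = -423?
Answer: -64719/2 ≈ -32360.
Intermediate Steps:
N(I, y) = -½ (N(I, y) = -¼*2 = -½)
(N(4, 23) + 77)*a = (-½ + 77)*(-423) = (153/2)*(-423) = -64719/2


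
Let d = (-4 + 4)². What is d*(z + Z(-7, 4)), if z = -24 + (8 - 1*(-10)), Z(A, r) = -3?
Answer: 0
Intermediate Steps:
d = 0 (d = 0² = 0)
z = -6 (z = -24 + (8 + 10) = -24 + 18 = -6)
d*(z + Z(-7, 4)) = 0*(-6 - 3) = 0*(-9) = 0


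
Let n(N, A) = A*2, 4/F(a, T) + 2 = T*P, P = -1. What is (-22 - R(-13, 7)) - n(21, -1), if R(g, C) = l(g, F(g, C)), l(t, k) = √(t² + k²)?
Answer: -20 - √13705/9 ≈ -33.008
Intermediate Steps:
F(a, T) = 4/(-2 - T) (F(a, T) = 4/(-2 + T*(-1)) = 4/(-2 - T))
n(N, A) = 2*A
l(t, k) = √(k² + t²)
R(g, C) = √(g² + 16/(2 + C)²) (R(g, C) = √((-4/(2 + C))² + g²) = √(16/(2 + C)² + g²) = √(g² + 16/(2 + C)²))
(-22 - R(-13, 7)) - n(21, -1) = (-22 - √((-13)² + 16/(2 + 7)²)) - 2*(-1) = (-22 - √(169 + 16/9²)) - 1*(-2) = (-22 - √(169 + 16*(1/81))) + 2 = (-22 - √(169 + 16/81)) + 2 = (-22 - √(13705/81)) + 2 = (-22 - √13705/9) + 2 = -20 - √13705/9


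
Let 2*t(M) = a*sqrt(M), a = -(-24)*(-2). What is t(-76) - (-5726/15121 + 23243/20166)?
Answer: -235986887/304930086 - 48*I*sqrt(19) ≈ -0.7739 - 209.23*I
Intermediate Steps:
a = -48 (a = -4*12 = -48)
t(M) = -24*sqrt(M) (t(M) = (-48*sqrt(M))/2 = -24*sqrt(M))
t(-76) - (-5726/15121 + 23243/20166) = -48*I*sqrt(19) - (-5726/15121 + 23243/20166) = -48*I*sqrt(19) - 1*235986887/304930086 = -48*I*sqrt(19) - 235986887/304930086 = -235986887/304930086 - 48*I*sqrt(19)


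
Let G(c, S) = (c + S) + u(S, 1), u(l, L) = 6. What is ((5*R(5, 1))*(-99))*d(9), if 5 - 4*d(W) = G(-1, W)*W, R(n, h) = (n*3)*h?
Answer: 898425/4 ≈ 2.2461e+5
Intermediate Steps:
R(n, h) = 3*h*n (R(n, h) = (3*n)*h = 3*h*n)
G(c, S) = 6 + S + c (G(c, S) = (c + S) + 6 = (S + c) + 6 = 6 + S + c)
d(W) = 5/4 - W*(5 + W)/4 (d(W) = 5/4 - (6 + W - 1)*W/4 = 5/4 - (5 + W)*W/4 = 5/4 - W*(5 + W)/4)
((5*R(5, 1))*(-99))*d(9) = ((5*(3*1*5))*(-99))*(5/4 - ¼*9*(5 + 9)) = ((5*15)*(-99))*(5/4 - ¼*9*14) = (75*(-99))*(5/4 - 63/2) = -7425*(-121/4) = 898425/4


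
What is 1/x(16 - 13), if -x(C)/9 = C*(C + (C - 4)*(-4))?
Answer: -1/189 ≈ -0.0052910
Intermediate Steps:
x(C) = -9*C*(16 - 3*C) (x(C) = -9*C*(C + (C - 4)*(-4)) = -9*C*(C + (-4 + C)*(-4)) = -9*C*(C + (16 - 4*C)) = -9*C*(16 - 3*C))
1/x(16 - 13) = 1/(9*(16 - 13)*(-16 + 3*(16 - 13))) = 1/(9*3*(-16 + 3*3)) = 1/(9*3*(-16 + 9)) = 1/(9*3*(-7)) = 1/(-189) = -1/189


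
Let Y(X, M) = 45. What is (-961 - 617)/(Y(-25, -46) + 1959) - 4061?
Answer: -1356637/334 ≈ -4061.8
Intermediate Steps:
(-961 - 617)/(Y(-25, -46) + 1959) - 4061 = (-961 - 617)/(45 + 1959) - 4061 = -1578/2004 - 4061 = -1578*1/2004 - 4061 = -263/334 - 4061 = -1356637/334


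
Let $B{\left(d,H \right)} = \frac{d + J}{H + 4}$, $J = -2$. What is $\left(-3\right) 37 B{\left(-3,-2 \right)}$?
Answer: $\frac{555}{2} \approx 277.5$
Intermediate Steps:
$B{\left(d,H \right)} = \frac{-2 + d}{4 + H}$ ($B{\left(d,H \right)} = \frac{d - 2}{H + 4} = \frac{-2 + d}{4 + H}$)
$\left(-3\right) 37 B{\left(-3,-2 \right)} = \left(-3\right) 37 \frac{-2 - 3}{4 - 2} = - 111 \cdot \frac{1}{2} \left(-5\right) = \left(-111\right) \left(- \frac{5}{2}\right) = \frac{555}{2}$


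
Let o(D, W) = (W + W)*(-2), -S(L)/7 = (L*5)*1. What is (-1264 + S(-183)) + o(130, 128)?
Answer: 4629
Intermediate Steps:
S(L) = -35*L (S(L) = -7*L*5 = -7*5*L = -35*L)
o(D, W) = -4*W (o(D, W) = (2*W)*(-2) = -4*W)
(-1264 + S(-183)) + o(130, 128) = (-1264 - 35*(-183)) - 4*128 = (-1264 + 6405) - 512 = 5141 - 512 = 4629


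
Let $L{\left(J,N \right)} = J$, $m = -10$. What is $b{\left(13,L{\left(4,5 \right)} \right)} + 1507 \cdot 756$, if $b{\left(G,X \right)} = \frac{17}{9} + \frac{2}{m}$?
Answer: $\frac{51268216}{45} \approx 1.1393 \cdot 10^{6}$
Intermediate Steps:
$b{\left(G,X \right)} = \frac{76}{45}$ ($b{\left(G,X \right)} = \frac{17}{9} + \frac{2}{-10} = 17 \cdot \frac{1}{9} + 2 \left(- \frac{1}{10}\right) = \frac{17}{9} - \frac{1}{5} = \frac{76}{45}$)
$b{\left(13,L{\left(4,5 \right)} \right)} + 1507 \cdot 756 = \frac{76}{45} + 1507 \cdot 756 = \frac{76}{45} + 1139292 = \frac{51268216}{45}$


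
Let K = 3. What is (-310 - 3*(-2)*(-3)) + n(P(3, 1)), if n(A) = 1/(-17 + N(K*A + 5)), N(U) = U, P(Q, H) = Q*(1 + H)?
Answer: -1967/6 ≈ -327.83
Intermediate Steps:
n(A) = 1/(-12 + 3*A) (n(A) = 1/(-17 + (3*A + 5)) = 1/(-17 + (5 + 3*A)) = 1/(-12 + 3*A))
(-310 - 3*(-2)*(-3)) + n(P(3, 1)) = (-310 - 3*(-2)*(-3)) + 1/(3*(-4 + 3*(1 + 1))) = (-310 + 6*(-3)) + 1/(3*(-4 + 3*2)) = (-310 - 18) + 1/(3*(-4 + 6)) = -328 + (⅓)/2 = -328 + (⅓)*(½) = -328 + ⅙ = -1967/6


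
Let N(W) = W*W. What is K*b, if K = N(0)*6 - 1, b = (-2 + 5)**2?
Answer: -9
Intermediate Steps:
b = 9 (b = 3**2 = 9)
N(W) = W**2
K = -1 (K = 0**2*6 - 1 = 0*6 - 1 = 0 - 1 = -1)
K*b = -1*9 = -9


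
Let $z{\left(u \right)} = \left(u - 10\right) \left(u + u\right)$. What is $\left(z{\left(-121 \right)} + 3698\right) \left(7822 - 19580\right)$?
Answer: $-416233200$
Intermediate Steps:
$z{\left(u \right)} = 2 u \left(-10 + u\right)$ ($z{\left(u \right)} = \left(-10 + u\right) 2 u = 2 u \left(-10 + u\right)$)
$\left(z{\left(-121 \right)} + 3698\right) \left(7822 - 19580\right) = \left(2 \left(-121\right) \left(-10 - 121\right) + 3698\right) \left(7822 - 19580\right) = \left(2 \left(-121\right) \left(-131\right) + 3698\right) \left(-11758\right) = \left(31702 + 3698\right) \left(-11758\right) = 35400 \left(-11758\right) = -416233200$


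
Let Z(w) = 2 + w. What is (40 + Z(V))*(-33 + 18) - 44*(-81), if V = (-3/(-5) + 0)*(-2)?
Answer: 2952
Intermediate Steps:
V = -6/5 (V = (-3*(-⅕) + 0)*(-2) = (⅗ + 0)*(-2) = (⅗)*(-2) = -6/5 ≈ -1.2000)
(40 + Z(V))*(-33 + 18) - 44*(-81) = (40 + (2 - 6/5))*(-33 + 18) - 44*(-81) = (40 + ⅘)*(-15) + 3564 = (204/5)*(-15) + 3564 = -612 + 3564 = 2952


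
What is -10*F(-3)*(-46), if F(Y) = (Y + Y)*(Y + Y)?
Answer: 16560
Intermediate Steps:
F(Y) = 4*Y**2 (F(Y) = (2*Y)*(2*Y) = 4*Y**2)
-10*F(-3)*(-46) = -40*(-3)**2*(-46) = -40*9*(-46) = -10*36*(-46) = -360*(-46) = 16560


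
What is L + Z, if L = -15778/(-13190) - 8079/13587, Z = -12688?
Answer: -378956794494/29868755 ≈ -12687.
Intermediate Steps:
L = 17968946/29868755 (L = -15778*(-1/13190) - 8079*1/13587 = 7889/6595 - 2693/4529 = 17968946/29868755 ≈ 0.60160)
L + Z = 17968946/29868755 - 12688 = -378956794494/29868755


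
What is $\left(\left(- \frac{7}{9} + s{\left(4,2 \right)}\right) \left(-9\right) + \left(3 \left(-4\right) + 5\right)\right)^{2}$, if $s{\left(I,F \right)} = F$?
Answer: $324$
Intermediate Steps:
$\left(\left(- \frac{7}{9} + s{\left(4,2 \right)}\right) \left(-9\right) + \left(3 \left(-4\right) + 5\right)\right)^{2} = \left(\left(- \frac{7}{9} + 2\right) \left(-9\right) + \left(3 \left(-4\right) + 5\right)\right)^{2} = \left(\left(\left(-7\right) \frac{1}{9} + 2\right) \left(-9\right) + \left(-12 + 5\right)\right)^{2} = \left(\left(- \frac{7}{9} + 2\right) \left(-9\right) - 7\right)^{2} = \left(\frac{11}{9} \left(-9\right) - 7\right)^{2} = \left(-11 - 7\right)^{2} = \left(-18\right)^{2} = 324$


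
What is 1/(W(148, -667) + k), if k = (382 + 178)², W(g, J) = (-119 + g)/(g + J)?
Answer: 519/162758371 ≈ 3.1888e-6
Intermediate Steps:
W(g, J) = (-119 + g)/(J + g)
k = 313600 (k = 560² = 313600)
1/(W(148, -667) + k) = 1/((-119 + 148)/(-667 + 148) + 313600) = 1/(29/(-519) + 313600) = 1/(-1/519*29 + 313600) = 1/(-29/519 + 313600) = 1/(162758371/519) = 519/162758371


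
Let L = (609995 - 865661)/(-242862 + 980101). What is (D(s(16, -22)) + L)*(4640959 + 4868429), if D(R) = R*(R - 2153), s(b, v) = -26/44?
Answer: 1079224398144926523/89205919 ≈ 1.2098e+10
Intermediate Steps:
s(b, v) = -13/22 (s(b, v) = -26*1/44 = -13/22)
D(R) = R*(-2153 + R)
L = -255666/737239 ≈ -0.34679
(D(s(16, -22)) + L)*(4640959 + 4868429) = (-13*(-2153 - 13/22)/22 - 255666/737239)*(4640959 + 4868429) = (-13/22*(-47379/22) - 255666/737239)*9509388 = (615927/484 - 255666/737239)*9509388 = (453961663209/356823676)*9509388 = 1079224398144926523/89205919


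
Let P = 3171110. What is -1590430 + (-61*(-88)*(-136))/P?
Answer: -2521714603674/1585555 ≈ -1.5904e+6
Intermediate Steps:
-1590430 + (-61*(-88)*(-136))/P = -1590430 + (-61*(-88)*(-136))/3171110 = -1590430 + (5368*(-136))*(1/3171110) = -1590430 - 730048*1/3171110 = -1590430 - 365024/1585555 = -2521714603674/1585555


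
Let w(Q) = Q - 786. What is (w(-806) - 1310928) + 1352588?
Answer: 40068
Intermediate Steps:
w(Q) = -786 + Q
(w(-806) - 1310928) + 1352588 = ((-786 - 806) - 1310928) + 1352588 = (-1592 - 1310928) + 1352588 = -1312520 + 1352588 = 40068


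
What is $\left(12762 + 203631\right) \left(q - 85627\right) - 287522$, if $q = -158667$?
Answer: $-52863799064$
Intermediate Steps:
$\left(12762 + 203631\right) \left(q - 85627\right) - 287522 = \left(12762 + 203631\right) \left(-158667 - 85627\right) - 287522 = 216393 \left(-244294\right) - 287522 = -52863511542 - 287522 = -52863799064$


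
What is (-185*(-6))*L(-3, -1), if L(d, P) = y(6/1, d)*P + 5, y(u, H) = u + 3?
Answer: -4440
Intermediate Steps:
y(u, H) = 3 + u
L(d, P) = 5 + 9*P (L(d, P) = (3 + 6/1)*P + 5 = (3 + 6*1)*P + 5 = (3 + 6)*P + 5 = 9*P + 5 = 5 + 9*P)
(-185*(-6))*L(-3, -1) = (-185*(-6))*(5 + 9*(-1)) = 1110*(5 - 9) = 1110*(-4) = -4440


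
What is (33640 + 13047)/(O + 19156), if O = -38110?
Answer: -46687/18954 ≈ -2.4632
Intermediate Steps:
(33640 + 13047)/(O + 19156) = (33640 + 13047)/(-38110 + 19156) = 46687/(-18954) = 46687*(-1/18954) = -46687/18954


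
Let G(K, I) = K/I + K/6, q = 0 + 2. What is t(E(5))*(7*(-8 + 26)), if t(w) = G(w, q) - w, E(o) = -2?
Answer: 84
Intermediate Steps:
q = 2
G(K, I) = K/6 + K/I (G(K, I) = K/I + K*(1/6) = K/I + K/6 = K/6 + K/I)
t(w) = -w/3 (t(w) = (w/6 + w/2) - w = 2*w/3 - w = -w/3)
t(E(5))*(7*(-8 + 26)) = (-1/3*(-2))*(7*(-8 + 26)) = 2*(7*18)/3 = (2/3)*126 = 84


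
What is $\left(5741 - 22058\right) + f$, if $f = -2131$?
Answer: $-18448$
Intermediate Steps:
$\left(5741 - 22058\right) + f = \left(5741 - 22058\right) - 2131 = -16317 - 2131 = -18448$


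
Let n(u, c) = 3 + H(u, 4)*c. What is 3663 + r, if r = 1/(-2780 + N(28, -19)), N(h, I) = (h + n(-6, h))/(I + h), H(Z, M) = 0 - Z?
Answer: 90919314/24821 ≈ 3663.0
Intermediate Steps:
H(Z, M) = -Z
n(u, c) = 3 - c*u (n(u, c) = 3 + (-u)*c = 3 - c*u)
N(h, I) = (3 + 7*h)/(I + h) (N(h, I) = (h + (3 - 1*h*(-6)))/(I + h) = (h + (3 + 6*h))/(I + h) = (3 + 7*h)/(I + h))
r = -9/24821 (r = 1/(-2780 + (3 + 7*28)/(-19 + 28)) = 1/(-2780 + (3 + 196)/9) = 1/(-2780 + (⅑)*199) = 1/(-2780 + 199/9) = 1/(-24821/9) = -9/24821 ≈ -0.00036260)
3663 + r = 3663 - 9/24821 = 90919314/24821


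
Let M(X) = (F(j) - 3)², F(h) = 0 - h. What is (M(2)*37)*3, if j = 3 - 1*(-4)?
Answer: 11100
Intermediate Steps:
j = 7 (j = 3 + 4 = 7)
F(h) = -h
M(X) = 100 (M(X) = (-1*7 - 3)² = (-7 - 3)² = (-10)² = 100)
(M(2)*37)*3 = (100*37)*3 = 3700*3 = 11100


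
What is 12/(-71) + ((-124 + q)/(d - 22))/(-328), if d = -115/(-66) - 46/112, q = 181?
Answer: -17857083/111185645 ≈ -0.16061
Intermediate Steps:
d = 2461/1848 (d = -115*(-1/66) - 46*1/112 = 115/66 - 23/56 = 2461/1848 ≈ 1.3317)
12/(-71) + ((-124 + q)/(d - 22))/(-328) = 12/(-71) + ((-124 + 181)/(2461/1848 - 22))/(-328) = 12*(-1/71) + (57/(-38195/1848))*(-1/328) = -12/71 + (57*(-1848/38195))*(-1/328) = -12/71 - 105336/38195*(-1/328) = -12/71 + 13167/1565995 = -17857083/111185645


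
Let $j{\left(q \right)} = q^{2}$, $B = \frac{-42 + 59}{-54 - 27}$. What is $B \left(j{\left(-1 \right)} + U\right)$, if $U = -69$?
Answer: $\frac{1156}{81} \approx 14.272$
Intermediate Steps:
$B = - \frac{17}{81}$ ($B = \frac{17}{-81} = 17 \left(- \frac{1}{81}\right) = - \frac{17}{81} \approx -0.20988$)
$B \left(j{\left(-1 \right)} + U\right) = - \frac{17 \left(\left(-1\right)^{2} - 69\right)}{81} = - \frac{17 \left(1 - 69\right)}{81} = \left(- \frac{17}{81}\right) \left(-68\right) = \frac{1156}{81}$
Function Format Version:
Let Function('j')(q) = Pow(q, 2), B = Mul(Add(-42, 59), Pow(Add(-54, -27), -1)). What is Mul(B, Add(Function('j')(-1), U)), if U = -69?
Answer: Rational(1156, 81) ≈ 14.272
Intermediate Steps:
B = Rational(-17, 81) (B = Mul(17, Pow(-81, -1)) = Mul(17, Rational(-1, 81)) = Rational(-17, 81) ≈ -0.20988)
Mul(B, Add(Function('j')(-1), U)) = Mul(Rational(-17, 81), Add(Pow(-1, 2), -69)) = Mul(Rational(-17, 81), Add(1, -69)) = Mul(Rational(-17, 81), -68) = Rational(1156, 81)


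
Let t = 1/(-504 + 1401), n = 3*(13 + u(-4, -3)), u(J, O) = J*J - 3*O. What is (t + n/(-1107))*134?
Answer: -1506026/110331 ≈ -13.650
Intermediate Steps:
u(J, O) = J² - 3*O
n = 114 (n = 3*(13 + ((-4)² - 3*(-3))) = 3*(13 + (16 + 9)) = 3*(13 + 25) = 3*38 = 114)
t = 1/897 ≈ 0.0011148
(t + n/(-1107))*134 = (1/897 + 114/(-1107))*134 = (1/897 + 114*(-1/1107))*134 = (1/897 - 38/369)*134 = -11239/110331*134 = -1506026/110331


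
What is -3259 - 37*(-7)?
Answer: -3000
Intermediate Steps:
-3259 - 37*(-7) = -3259 + 259 = -3000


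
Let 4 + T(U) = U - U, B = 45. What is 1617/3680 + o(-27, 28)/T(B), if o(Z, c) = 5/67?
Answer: 103739/246560 ≈ 0.42075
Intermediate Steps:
T(U) = -4 (T(U) = -4 + (U - U) = -4 + 0 = -4)
o(Z, c) = 5/67 (o(Z, c) = 5*(1/67) = 5/67)
1617/3680 + o(-27, 28)/T(B) = 1617/3680 + (5/67)/(-4) = 1617*(1/3680) + (5/67)*(-¼) = 1617/3680 - 5/268 = 103739/246560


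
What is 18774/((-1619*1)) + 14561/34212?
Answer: -618721829/55389228 ≈ -11.170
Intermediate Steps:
18774/((-1619*1)) + 14561/34212 = 18774/(-1619) + 14561*(1/34212) = 18774*(-1/1619) + 14561/34212 = -18774/1619 + 14561/34212 = -618721829/55389228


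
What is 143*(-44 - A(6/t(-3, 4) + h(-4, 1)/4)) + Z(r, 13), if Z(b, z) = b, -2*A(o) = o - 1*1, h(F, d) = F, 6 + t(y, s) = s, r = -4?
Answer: -13307/2 ≈ -6653.5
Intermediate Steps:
t(y, s) = -6 + s
A(o) = ½ - o/2 (A(o) = -(o - 1*1)/2 = -(o - 1)/2 = -(-1 + o)/2 = ½ - o/2)
143*(-44 - A(6/t(-3, 4) + h(-4, 1)/4)) + Z(r, 13) = 143*(-44 - (½ - (6/(-6 + 4) - 4/4)/2)) - 4 = 143*(-44 - (½ - (6/(-2) - 4*¼)/2)) - 4 = 143*(-44 - (½ - (6*(-½) - 1)/2)) - 4 = 143*(-44 - (½ - (-3 - 1)/2)) - 4 = 143*(-44 - (½ - ½*(-4))) - 4 = 143*(-44 - (½ + 2)) - 4 = 143*(-44 - 1*5/2) - 4 = 143*(-44 - 5/2) - 4 = 143*(-93/2) - 4 = -13299/2 - 4 = -13307/2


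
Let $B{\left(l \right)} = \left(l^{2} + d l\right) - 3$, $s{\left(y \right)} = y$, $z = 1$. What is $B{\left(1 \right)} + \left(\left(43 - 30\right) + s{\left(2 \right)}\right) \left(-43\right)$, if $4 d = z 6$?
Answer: $- \frac{1291}{2} \approx -645.5$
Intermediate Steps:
$d = \frac{3}{2}$ ($d = \frac{1 \cdot 6}{4} = \frac{1}{4} \cdot 6 = \frac{3}{2} \approx 1.5$)
$B{\left(l \right)} = -3 + l^{2} + \frac{3 l}{2}$ ($B{\left(l \right)} = \left(l^{2} + \frac{3 l}{2}\right) - 3 = -3 + l^{2} + \frac{3 l}{2}$)
$B{\left(1 \right)} + \left(\left(43 - 30\right) + s{\left(2 \right)}\right) \left(-43\right) = \left(-3 + 1^{2} + \frac{3}{2} \cdot 1\right) + \left(\left(43 - 30\right) + 2\right) \left(-43\right) = \left(-3 + 1 + \frac{3}{2}\right) + \left(13 + 2\right) \left(-43\right) = - \frac{1}{2} + 15 \left(-43\right) = - \frac{1}{2} - 645 = - \frac{1291}{2}$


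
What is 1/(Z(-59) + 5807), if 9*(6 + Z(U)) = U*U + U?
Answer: 9/55631 ≈ 0.00016178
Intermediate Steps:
Z(U) = -6 + U/9 + U²/9 (Z(U) = -6 + (U*U + U)/9 = -6 + (U² + U)/9 = -6 + (U + U²)/9 = -6 + (U/9 + U²/9) = -6 + U/9 + U²/9)
1/(Z(-59) + 5807) = 1/((-6 + (⅑)*(-59) + (⅑)*(-59)²) + 5807) = 1/((-6 - 59/9 + (⅑)*3481) + 5807) = 1/((-6 - 59/9 + 3481/9) + 5807) = 1/(3368/9 + 5807) = 1/(55631/9) = 9/55631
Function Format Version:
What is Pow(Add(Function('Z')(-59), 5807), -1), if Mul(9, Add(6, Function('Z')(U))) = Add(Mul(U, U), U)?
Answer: Rational(9, 55631) ≈ 0.00016178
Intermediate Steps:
Function('Z')(U) = Add(-6, Mul(Rational(1, 9), U), Mul(Rational(1, 9), Pow(U, 2))) (Function('Z')(U) = Add(-6, Mul(Rational(1, 9), Add(Mul(U, U), U))) = Add(-6, Mul(Rational(1, 9), Add(Pow(U, 2), U))) = Add(-6, Mul(Rational(1, 9), Add(U, Pow(U, 2)))) = Add(-6, Add(Mul(Rational(1, 9), U), Mul(Rational(1, 9), Pow(U, 2)))) = Add(-6, Mul(Rational(1, 9), U), Mul(Rational(1, 9), Pow(U, 2))))
Pow(Add(Function('Z')(-59), 5807), -1) = Pow(Add(Add(-6, Mul(Rational(1, 9), -59), Mul(Rational(1, 9), Pow(-59, 2))), 5807), -1) = Pow(Add(Add(-6, Rational(-59, 9), Mul(Rational(1, 9), 3481)), 5807), -1) = Pow(Add(Add(-6, Rational(-59, 9), Rational(3481, 9)), 5807), -1) = Pow(Add(Rational(3368, 9), 5807), -1) = Pow(Rational(55631, 9), -1) = Rational(9, 55631)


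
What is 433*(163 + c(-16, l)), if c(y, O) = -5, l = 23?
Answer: 68414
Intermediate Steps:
433*(163 + c(-16, l)) = 433*(163 - 5) = 433*158 = 68414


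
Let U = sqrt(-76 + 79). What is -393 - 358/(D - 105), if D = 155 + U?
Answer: -999221/2497 + 358*sqrt(3)/2497 ≈ -399.92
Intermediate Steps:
U = sqrt(3) ≈ 1.7320
D = 155 + sqrt(3) ≈ 156.73
-393 - 358/(D - 105) = -393 - 358/((155 + sqrt(3)) - 105) = -393 - 358/(50 + sqrt(3))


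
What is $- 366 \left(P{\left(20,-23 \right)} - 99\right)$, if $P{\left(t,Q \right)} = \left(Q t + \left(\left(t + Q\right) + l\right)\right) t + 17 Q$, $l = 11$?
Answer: $3487980$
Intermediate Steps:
$P{\left(t,Q \right)} = 17 Q + t \left(11 + Q + t + Q t\right)$ ($P{\left(t,Q \right)} = \left(Q t + \left(\left(t + Q\right) + 11\right)\right) t + 17 Q = \left(Q t + \left(\left(Q + t\right) + 11\right)\right) t + 17 Q = \left(Q t + \left(11 + Q + t\right)\right) t + 17 Q = \left(11 + Q + t + Q t\right) t + 17 Q = t \left(11 + Q + t + Q t\right) + 17 Q = 17 Q + t \left(11 + Q + t + Q t\right)$)
$- 366 \left(P{\left(20,-23 \right)} - 99\right) = - 366 \left(\left(20^{2} + 11 \cdot 20 + 17 \left(-23\right) - 460 - 23 \cdot 20^{2}\right) - 99\right) = - 366 \left(\left(400 + 220 - 391 - 460 - 9200\right) - 99\right) = - 366 \left(-9431 - 99\right) = \left(-366\right) \left(-9530\right) = 3487980$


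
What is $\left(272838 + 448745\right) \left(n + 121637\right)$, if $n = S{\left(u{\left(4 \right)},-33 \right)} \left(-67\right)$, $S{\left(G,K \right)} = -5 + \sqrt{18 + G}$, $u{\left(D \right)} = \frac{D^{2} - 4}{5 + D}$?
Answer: $88012921676 - \frac{48346061 \sqrt{174}}{3} \approx 8.78 \cdot 10^{10}$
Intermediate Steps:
$u{\left(D \right)} = \frac{-4 + D^{2}}{5 + D}$
$n = 335 - \frac{67 \sqrt{174}}{3}$ ($n = \left(-5 + \sqrt{18 + \frac{-4 + 4^{2}}{5 + 4}}\right) \left(-67\right) = \left(-5 + \sqrt{18 + \frac{-4 + 16}{9}}\right) \left(-67\right) = \left(-5 + \sqrt{18 + \frac{1}{9} \cdot 12}\right) \left(-67\right) = \left(-5 + \sqrt{18 + \frac{4}{3}}\right) \left(-67\right) = \left(-5 + \sqrt{\frac{58}{3}}\right) \left(-67\right) = \left(-5 + \frac{\sqrt{174}}{3}\right) \left(-67\right) = 335 - \frac{67 \sqrt{174}}{3} \approx 40.403$)
$\left(272838 + 448745\right) \left(n + 121637\right) = \left(272838 + 448745\right) \left(\left(335 - \frac{67 \sqrt{174}}{3}\right) + 121637\right) = 721583 \left(121972 - \frac{67 \sqrt{174}}{3}\right) = 88012921676 - \frac{48346061 \sqrt{174}}{3}$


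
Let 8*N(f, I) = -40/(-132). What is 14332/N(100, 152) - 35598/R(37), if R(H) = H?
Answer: 69819498/185 ≈ 3.7740e+5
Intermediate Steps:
N(f, I) = 5/132 (N(f, I) = (-40/(-132))/8 = (-40*(-1/132))/8 = (1/8)*(10/33) = 5/132)
14332/N(100, 152) - 35598/R(37) = 14332/(5/132) - 35598/37 = 14332*(132/5) - 35598*1/37 = 1891824/5 - 35598/37 = 69819498/185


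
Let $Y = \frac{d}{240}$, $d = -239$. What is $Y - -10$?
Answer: $\frac{2161}{240} \approx 9.0042$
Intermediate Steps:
$Y = - \frac{239}{240} \approx -0.99583$
$Y - -10 = - \frac{239}{240} - -10 = - \frac{239}{240} + \left(-2 + 12\right) = - \frac{239}{240} + 10 = \frac{2161}{240}$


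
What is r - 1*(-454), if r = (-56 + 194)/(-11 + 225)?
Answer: 48647/107 ≈ 454.65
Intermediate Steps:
r = 69/107 (r = 138/214 = 138*(1/214) = 69/107 ≈ 0.64486)
r - 1*(-454) = 69/107 - 1*(-454) = 69/107 + 454 = 48647/107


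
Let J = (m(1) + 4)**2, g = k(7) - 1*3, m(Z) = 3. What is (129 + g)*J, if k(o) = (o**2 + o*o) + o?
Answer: 11319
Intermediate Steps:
k(o) = o + 2*o**2 (k(o) = (o**2 + o**2) + o = 2*o**2 + o = o + 2*o**2)
g = 102 (g = 7*(1 + 2*7) - 1*3 = 7*(1 + 14) - 3 = 7*15 - 3 = 105 - 3 = 102)
J = 49 (J = (3 + 4)**2 = 7**2 = 49)
(129 + g)*J = (129 + 102)*49 = 231*49 = 11319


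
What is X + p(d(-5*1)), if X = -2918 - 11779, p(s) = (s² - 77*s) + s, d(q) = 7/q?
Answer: -364716/25 ≈ -14589.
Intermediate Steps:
p(s) = s² - 76*s
X = -14697
X + p(d(-5*1)) = -14697 + (7/((-5*1)))*(-76 + 7/((-5*1))) = -14697 + (7/(-5))*(-76 + 7/(-5)) = -14697 + (7*(-⅕))*(-76 + 7*(-⅕)) = -14697 - 7*(-76 - 7/5)/5 = -14697 - 7/5*(-387/5) = -14697 + 2709/25 = -364716/25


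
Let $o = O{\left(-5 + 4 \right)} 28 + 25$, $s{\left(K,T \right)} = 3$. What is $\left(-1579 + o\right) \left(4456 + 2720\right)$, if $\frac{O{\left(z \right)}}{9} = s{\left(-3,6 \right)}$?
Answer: $-5726448$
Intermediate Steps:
$O{\left(z \right)} = 27$ ($O{\left(z \right)} = 9 \cdot 3 = 27$)
$o = 781$ ($o = 27 \cdot 28 + 25 = 756 + 25 = 781$)
$\left(-1579 + o\right) \left(4456 + 2720\right) = \left(-1579 + 781\right) \left(4456 + 2720\right) = \left(-798\right) 7176 = -5726448$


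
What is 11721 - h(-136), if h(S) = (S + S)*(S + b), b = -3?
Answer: -26087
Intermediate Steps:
h(S) = 2*S*(-3 + S) (h(S) = (S + S)*(S - 3) = (2*S)*(-3 + S) = 2*S*(-3 + S))
11721 - h(-136) = 11721 - 2*(-136)*(-3 - 136) = 11721 - 2*(-136)*(-139) = 11721 - 1*37808 = 11721 - 37808 = -26087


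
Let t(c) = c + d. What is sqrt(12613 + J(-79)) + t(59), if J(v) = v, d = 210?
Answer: 269 + sqrt(12534) ≈ 380.96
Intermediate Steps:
t(c) = 210 + c (t(c) = c + 210 = 210 + c)
sqrt(12613 + J(-79)) + t(59) = sqrt(12613 - 79) + (210 + 59) = sqrt(12534) + 269 = 269 + sqrt(12534)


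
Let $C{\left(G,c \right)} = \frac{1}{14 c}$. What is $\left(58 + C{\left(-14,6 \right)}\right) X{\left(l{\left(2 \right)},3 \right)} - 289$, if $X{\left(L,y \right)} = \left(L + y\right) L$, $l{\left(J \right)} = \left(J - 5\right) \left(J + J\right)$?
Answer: $\frac{41834}{7} \approx 5976.3$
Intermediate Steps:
$l{\left(J \right)} = 2 J \left(-5 + J\right)$ ($l{\left(J \right)} = \left(-5 + J\right) 2 J = 2 J \left(-5 + J\right)$)
$C{\left(G,c \right)} = \frac{1}{14 c}$
$X{\left(L,y \right)} = L \left(L + y\right)$
$\left(58 + C{\left(-14,6 \right)}\right) X{\left(l{\left(2 \right)},3 \right)} - 289 = \left(58 + \frac{1}{14 \cdot 6}\right) 2 \cdot 2 \left(-5 + 2\right) \left(2 \cdot 2 \left(-5 + 2\right) + 3\right) - 289 = \left(58 + \frac{1}{14} \cdot \frac{1}{6}\right) 2 \cdot 2 \left(-3\right) \left(2 \cdot 2 \left(-3\right) + 3\right) - 289 = \left(58 + \frac{1}{84}\right) \left(- 12 \left(-12 + 3\right)\right) - 289 = \frac{4873 \left(\left(-12\right) \left(-9\right)\right)}{84} - 289 = \frac{4873}{84} \cdot 108 - 289 = \frac{43857}{7} - 289 = \frac{41834}{7}$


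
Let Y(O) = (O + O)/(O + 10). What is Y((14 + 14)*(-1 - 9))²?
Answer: 3136/729 ≈ 4.3018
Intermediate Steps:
Y(O) = 2*O/(10 + O) (Y(O) = (2*O)/(10 + O) = 2*O/(10 + O))
Y((14 + 14)*(-1 - 9))² = (2*((14 + 14)*(-1 - 9))/(10 + (14 + 14)*(-1 - 9)))² = (2*(28*(-10))/(10 + 28*(-10)))² = (2*(-280)/(10 - 280))² = (2*(-280)/(-270))² = (2*(-280)*(-1/270))² = (56/27)² = 3136/729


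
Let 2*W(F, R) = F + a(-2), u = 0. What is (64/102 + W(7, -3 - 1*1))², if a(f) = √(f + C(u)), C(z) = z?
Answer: 172039/10404 + 421*I*√2/102 ≈ 16.536 + 5.8371*I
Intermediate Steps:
a(f) = √f (a(f) = √(f + 0) = √f)
W(F, R) = F/2 + I*√2/2 (W(F, R) = (F + √(-2))/2 = (F + I*√2)/2 = F/2 + I*√2/2)
(64/102 + W(7, -3 - 1*1))² = (64/102 + ((½)*7 + I*√2/2))² = (64*(1/102) + (7/2 + I*√2/2))² = (32/51 + (7/2 + I*√2/2))² = (421/102 + I*√2/2)²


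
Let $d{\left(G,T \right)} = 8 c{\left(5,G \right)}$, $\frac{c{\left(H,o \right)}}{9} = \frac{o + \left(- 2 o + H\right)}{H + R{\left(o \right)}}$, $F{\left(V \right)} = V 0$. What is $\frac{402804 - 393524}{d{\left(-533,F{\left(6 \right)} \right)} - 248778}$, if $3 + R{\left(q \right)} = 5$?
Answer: $- \frac{6496}{170271} \approx -0.038151$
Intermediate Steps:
$R{\left(q \right)} = 2$ ($R{\left(q \right)} = -3 + 5 = 2$)
$F{\left(V \right)} = 0$
$c{\left(H,o \right)} = \frac{9 \left(H - o\right)}{2 + H}$ ($c{\left(H,o \right)} = 9 \frac{o + \left(- 2 o + H\right)}{H + 2} = 9 \frac{o + \left(H - 2 o\right)}{2 + H} = 9 \frac{H - o}{2 + H} = \frac{9 \left(H - o\right)}{2 + H}$)
$d{\left(G,T \right)} = \frac{360}{7} - \frac{72 G}{7}$ ($d{\left(G,T \right)} = 8 \frac{9 \left(5 - G\right)}{2 + 5} = 8 \frac{9 \left(5 - G\right)}{7} = 8 \cdot 9 \cdot \frac{1}{7} \left(5 - G\right) = 8 \left(\frac{45}{7} - \frac{9 G}{7}\right) = \frac{360}{7} - \frac{72 G}{7}$)
$\frac{402804 - 393524}{d{\left(-533,F{\left(6 \right)} \right)} - 248778} = \frac{402804 - 393524}{\left(\frac{360}{7} - - \frac{38376}{7}\right) - 248778} = \frac{9280}{\left(\frac{360}{7} + \frac{38376}{7}\right) - 248778} = \frac{9280}{\frac{38736}{7} - 248778} = \frac{9280}{- \frac{1702710}{7}} = 9280 \left(- \frac{7}{1702710}\right) = - \frac{6496}{170271}$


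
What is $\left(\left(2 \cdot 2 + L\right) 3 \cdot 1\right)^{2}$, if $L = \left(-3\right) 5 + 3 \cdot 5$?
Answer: $144$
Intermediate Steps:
$L = 0$ ($L = -15 + 15 = 0$)
$\left(\left(2 \cdot 2 + L\right) 3 \cdot 1\right)^{2} = \left(\left(2 \cdot 2 + 0\right) 3 \cdot 1\right)^{2} = \left(\left(4 + 0\right) 3 \cdot 1\right)^{2} = \left(4 \cdot 3 \cdot 1\right)^{2} = \left(12 \cdot 1\right)^{2} = 12^{2} = 144$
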